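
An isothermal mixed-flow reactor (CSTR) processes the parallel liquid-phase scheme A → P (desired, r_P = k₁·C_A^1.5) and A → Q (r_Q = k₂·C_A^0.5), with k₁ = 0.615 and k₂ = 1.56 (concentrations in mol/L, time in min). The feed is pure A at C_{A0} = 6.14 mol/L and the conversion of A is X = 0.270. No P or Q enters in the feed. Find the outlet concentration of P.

1.06 mol/L

Exit C_A = C_{A0}(1−X) = 6.14×0.730 = 4.482 mol/L.
In a CSTR the entire volume is at exit conditions, so r_P = 0.615×4.482^1.5 = 5.836 and r_Q = 1.56×4.482^0.5 = 3.303.
Fraction of consumed A going to P: r_P/(r_P+r_Q) = 0.6386.
C_P = 0.6386·C_{A0}·X = 0.6386×6.14×0.270 = 1.06 mol/L.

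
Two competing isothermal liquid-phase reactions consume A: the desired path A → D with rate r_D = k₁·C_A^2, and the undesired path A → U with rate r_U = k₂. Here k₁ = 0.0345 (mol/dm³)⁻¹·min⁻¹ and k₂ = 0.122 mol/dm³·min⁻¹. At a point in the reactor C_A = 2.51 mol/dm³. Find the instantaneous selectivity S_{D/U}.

1.78

S_{D/U} = r_D/r_U = (k₁·C_A^2)/(k₂) = (k₁/k₂)·C_A^2.
= (0.0345×2.510^2) / (0.122) = 0.2174/0.1220 = 1.78.
Since the desired path is higher order in A, keeping C_A high (PFR or concentrated feed) favours D.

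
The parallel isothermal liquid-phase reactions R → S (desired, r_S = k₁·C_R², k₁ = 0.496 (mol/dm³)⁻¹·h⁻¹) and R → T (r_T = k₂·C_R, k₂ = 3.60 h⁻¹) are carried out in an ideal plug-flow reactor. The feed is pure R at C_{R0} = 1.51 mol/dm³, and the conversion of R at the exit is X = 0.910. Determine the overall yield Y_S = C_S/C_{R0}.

C_R = C_{R0}(1−X) = 0.1359 mol/dm³.
Along a PFR/batch, dC_T/dC_R = −r_T/(r_S+r_T) = −k₂/(k₂+k₁·C_R).
Integrating from C_{R0} to C_R: C_T = (3.60/0.496)·ln[(3.60+0.496·1.51)/(3.60+0.496·0.136)] = 7.258·ln(4.349/3.667) = 1.237 mol/dm³.
Then C_S = (C_{R0}−C_R) − C_T = 1.374 − 1.237 = 0.1369 mol/dm³.
Y_S = C_S/C_{R0} = 0.1369/1.51 = 0.0907.

0.0907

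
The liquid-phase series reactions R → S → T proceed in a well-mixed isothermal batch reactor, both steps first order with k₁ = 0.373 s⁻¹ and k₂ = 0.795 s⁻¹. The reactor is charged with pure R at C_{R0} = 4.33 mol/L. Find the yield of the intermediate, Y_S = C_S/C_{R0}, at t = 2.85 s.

Solving the coupled first-order balances gives C_S(t) = [k₁/(k₂−k₁)]·C_{R0}·(e^(−k₁t) − e^(−k₂t)).
e^(−k₁t) = e^(−0.373×2.85) = e^(−1.063) = 0.3454; e^(−k₂t) = e^(−2.266) = 0.1038.
C_S = 0.373×4.33/(0.795−0.373) × (0.3454−0.1038) = 3.827×0.2416 = 0.9248 mol/L.
Y_S = C_S/C_{R0} = 0.9248/4.33 = 0.214.

0.214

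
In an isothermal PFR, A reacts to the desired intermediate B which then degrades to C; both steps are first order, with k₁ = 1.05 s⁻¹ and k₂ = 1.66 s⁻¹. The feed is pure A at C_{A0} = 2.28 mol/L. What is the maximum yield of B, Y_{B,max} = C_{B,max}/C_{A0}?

For a first-order series the maximum intermediate yield is C_{B,max}/C_{A0} = (k₁/k₂)^[k₂/(k₂−k₁)].
= (1.05/1.66)^(1.66/(1.66−1.05)) = (0.6325)^(2.721) = 0.2875.

0.288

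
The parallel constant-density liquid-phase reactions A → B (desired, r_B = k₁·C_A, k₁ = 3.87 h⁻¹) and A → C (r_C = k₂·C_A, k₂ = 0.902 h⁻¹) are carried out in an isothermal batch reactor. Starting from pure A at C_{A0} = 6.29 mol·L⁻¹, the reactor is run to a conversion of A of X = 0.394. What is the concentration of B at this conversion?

2.01 mol·L⁻¹

C_A = C_{A0}(1−X) = 3.812 mol·L⁻¹.
Both paths are first order in A, so the instantaneous fraction to B is constant: dC_B/d(−C_A) = k₁/(k₁+k₂) = 0.8110.
C_B = 0.8110·(C_{A0}−C_A) = 0.8110×2.478 = 2.01 mol·L⁻¹.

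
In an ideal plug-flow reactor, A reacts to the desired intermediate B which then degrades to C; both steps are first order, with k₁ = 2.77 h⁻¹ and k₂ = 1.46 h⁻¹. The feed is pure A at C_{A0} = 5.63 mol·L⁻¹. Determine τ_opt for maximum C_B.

The intermediate peaks when r₁ = r₂, i.e. k₁e^(−k₁τ) = k₂e^(−k₂τ), giving τ_opt = ln(k₂/k₁)/(k₂−k₁).
= ln(1.46/2.77)/(1.46−2.77) = ln(0.5271)/-1.310 = -0.6404/-1.310 = 0.489 h.

0.489 h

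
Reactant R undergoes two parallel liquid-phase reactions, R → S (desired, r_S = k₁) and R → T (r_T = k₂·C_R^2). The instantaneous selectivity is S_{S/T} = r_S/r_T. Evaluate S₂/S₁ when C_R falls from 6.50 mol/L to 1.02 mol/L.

40.6

S_{S/T} = (k₁/k₂)·C_R^-2, so S₂/S₁ = (C_{R,2}/C_{R,1})^-2.
= (1.02/6.50)^(-2) = (0.1569)^(-2) = 40.6.
Selectivity toward S rises as C_R falls — low-concentration operation is favoured.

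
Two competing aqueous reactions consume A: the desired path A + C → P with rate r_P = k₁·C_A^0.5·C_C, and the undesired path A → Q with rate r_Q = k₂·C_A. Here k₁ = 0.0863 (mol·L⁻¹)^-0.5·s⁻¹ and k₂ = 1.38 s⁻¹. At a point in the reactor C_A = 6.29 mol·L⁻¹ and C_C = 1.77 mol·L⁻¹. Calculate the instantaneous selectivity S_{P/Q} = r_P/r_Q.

0.0441

S_{P/Q} = r_P/r_Q = (k₁·C_A^0.5·C_C)/(k₂·C_A) = (k₁/k₂)·C_A^-0.5·C_C.
= (0.0863×6.290^0.5×1.770) / (1.38×6.290) = 0.3831/8.680 = 0.0441.
The undesired path is higher order in A, so low C_A (CSTR or dilute feed) favours P.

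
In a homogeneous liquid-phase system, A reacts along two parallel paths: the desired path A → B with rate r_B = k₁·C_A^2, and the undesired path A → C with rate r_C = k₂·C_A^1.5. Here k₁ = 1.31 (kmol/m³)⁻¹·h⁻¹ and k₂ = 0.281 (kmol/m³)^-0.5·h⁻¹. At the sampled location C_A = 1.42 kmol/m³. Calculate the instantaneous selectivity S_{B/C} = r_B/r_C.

5.56

S_{B/C} = r_B/r_C = (k₁·C_A^2)/(k₂·C_A^1.5) = (k₁/k₂)·C_A^0.5.
= (1.31×1.420^2) / (0.281×1.420^1.5) = 2.641/0.4755 = 5.56.
Since the desired path is higher order in A, keeping C_A high (PFR or concentrated feed) favours B.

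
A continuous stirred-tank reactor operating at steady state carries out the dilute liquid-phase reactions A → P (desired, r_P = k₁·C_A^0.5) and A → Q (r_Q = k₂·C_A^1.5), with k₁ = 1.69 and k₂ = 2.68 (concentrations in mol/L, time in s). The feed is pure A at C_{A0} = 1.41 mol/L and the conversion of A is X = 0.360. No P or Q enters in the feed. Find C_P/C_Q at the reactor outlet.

Exit C_A = C_{A0}(1−X) = 1.41×0.640 = 0.9024 mol/L.
A CSTR operates uniformly at the exit composition, giving r_P = 1.605 and r_Q = 2.297 (each k·C_A^n at C_A = 0.9024).
Overall selectivity = C_P/C_Q = r_Pτ/(r_Qτ) = r_P/r_Q = 0.699.

0.699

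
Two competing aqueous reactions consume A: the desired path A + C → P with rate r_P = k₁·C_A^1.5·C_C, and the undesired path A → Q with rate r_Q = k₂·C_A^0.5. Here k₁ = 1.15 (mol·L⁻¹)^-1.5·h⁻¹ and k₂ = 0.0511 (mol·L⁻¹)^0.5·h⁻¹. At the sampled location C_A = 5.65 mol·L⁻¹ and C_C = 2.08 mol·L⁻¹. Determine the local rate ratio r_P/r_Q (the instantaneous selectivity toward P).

264

S_{P/Q} = r_P/r_Q = (k₁·C_A^1.5·C_C)/(k₂·C_A^0.5) = (k₁/k₂)·C_A·C_C.
= (1.15×5.650^1.5×2.080) / (0.0511×5.650^0.5) = 32.12/0.1215 = 264.
Since the desired path is higher order in A, keeping C_A high (PFR or concentrated feed) favours P.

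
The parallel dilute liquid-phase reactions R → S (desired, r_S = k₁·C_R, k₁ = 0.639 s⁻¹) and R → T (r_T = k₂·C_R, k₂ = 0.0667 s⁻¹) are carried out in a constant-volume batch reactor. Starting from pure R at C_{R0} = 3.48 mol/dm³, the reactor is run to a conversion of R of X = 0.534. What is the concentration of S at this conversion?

C_R = C_{R0}(1−X) = 1.622 mol/dm³.
Both paths are first order in R, so the instantaneous fraction to S is constant: dC_S/d(−C_R) = k₁/(k₁+k₂) = 0.9055.
C_S = 0.9055·(C_{R0}−C_R) = 0.9055×1.858 = 1.68 mol/dm³.

1.68 mol/dm³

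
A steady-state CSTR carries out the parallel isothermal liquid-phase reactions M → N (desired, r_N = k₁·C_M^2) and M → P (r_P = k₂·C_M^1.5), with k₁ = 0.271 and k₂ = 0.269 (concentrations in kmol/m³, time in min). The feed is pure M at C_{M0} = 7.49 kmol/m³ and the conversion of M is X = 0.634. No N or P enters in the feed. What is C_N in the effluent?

2.97 kmol/m³

Exit C_M = C_{M0}(1−X) = 7.49×0.366 = 2.741 kmol/m³.
In a CSTR the entire volume is at exit conditions, so r_N = 0.271×2.741^2 = 2.037 and r_P = 0.269×2.741^1.5 = 1.221.
Fraction of consumed M going to N: r_N/(r_N+r_P) = 0.6252.
C_N = 0.6252·C_{M0}·X = 0.6252×7.49×0.634 = 2.97 kmol/m³.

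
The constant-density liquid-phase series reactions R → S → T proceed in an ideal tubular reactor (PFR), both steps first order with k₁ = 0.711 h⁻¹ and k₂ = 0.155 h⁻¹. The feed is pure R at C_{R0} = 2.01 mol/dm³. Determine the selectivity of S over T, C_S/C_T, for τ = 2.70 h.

For first-order series with pure R initially, C_S(τ) = k₁C_{R0}/(k₂−k₁)·(e^(−k₁τ) − e^(−k₂τ)).
e^(−k₁τ) = e^(−0.711×2.70) = e^(−1.920) = 0.1467; e^(−k₂τ) = e^(−0.4185) = 0.6580.
C_S = 0.711×2.01/(0.155−0.711) × (0.1467−0.6580) = (-2.570)×(-0.5114) = 1.314 mol/dm³.
C_R = C_{R0}e^(−k₁τ) = 0.2948 mol/dm³, so C_T = C_{R0}−C_R−C_S = 0.4008 mol/dm³; C_S/C_T = 3.28.

3.28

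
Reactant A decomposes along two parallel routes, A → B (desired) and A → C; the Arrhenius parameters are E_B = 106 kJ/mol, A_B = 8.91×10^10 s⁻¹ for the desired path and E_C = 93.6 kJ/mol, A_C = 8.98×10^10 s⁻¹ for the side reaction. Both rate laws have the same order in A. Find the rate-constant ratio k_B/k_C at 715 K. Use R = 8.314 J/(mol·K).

0.123

Since both paths have the same order in A, the concentration cancels and S_{B/C} = k_B/k_C = (A_B/A_C)·exp[(E_C−E_B)/(RT)].
(E_C−E_B)/(RT) = (93.6−106)×10³/(8.314×715) = -12400/5945 = -2.086.
k_B/k_C = (8.91×10^10/8.98×10^10)·exp(-2.086) = 0.9922 × 0.1242 = 0.123.
Since E_B > E_C, raising the temperature improves selectivity toward B.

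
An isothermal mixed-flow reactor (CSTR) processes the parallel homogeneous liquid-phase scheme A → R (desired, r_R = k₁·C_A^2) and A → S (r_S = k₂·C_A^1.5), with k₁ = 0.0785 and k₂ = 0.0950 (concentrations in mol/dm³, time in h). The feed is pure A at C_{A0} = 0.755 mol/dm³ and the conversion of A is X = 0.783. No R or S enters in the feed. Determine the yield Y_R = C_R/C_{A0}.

0.196

Exit C_A = C_{A0}(1−X) = 0.755×0.217 = 0.1638 mol/dm³.
Rates in a CSTR are evaluated at the outlet concentration: r_R = 0.0785×0.1638^2 = 0.002107, r_S = 0.0950×0.1638^1.5 = 0.006300.
Fraction of consumed A going to R: r_R/(r_R+r_S) = 0.2506.
C_R = 0.2506·C_{A0}·X = 0.2506×0.755×0.783 = 0.148 mol/dm³; Y_R = C_R/C_{A0} = 0.196.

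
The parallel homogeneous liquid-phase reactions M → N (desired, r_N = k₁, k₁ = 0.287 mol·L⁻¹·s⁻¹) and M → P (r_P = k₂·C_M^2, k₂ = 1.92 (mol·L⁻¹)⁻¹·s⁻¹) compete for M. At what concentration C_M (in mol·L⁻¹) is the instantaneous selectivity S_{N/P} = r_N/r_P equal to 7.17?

S_{N/P} = (k₁/k₂)·C_M^-2 ⇒ C_M = (S·k₂/k₁)^(-0.5).
= (7.17×1.92/0.287)^(-0.5) = (47.97)^(-0.5) = 0.144 mol·L⁻¹.

0.144 mol·L⁻¹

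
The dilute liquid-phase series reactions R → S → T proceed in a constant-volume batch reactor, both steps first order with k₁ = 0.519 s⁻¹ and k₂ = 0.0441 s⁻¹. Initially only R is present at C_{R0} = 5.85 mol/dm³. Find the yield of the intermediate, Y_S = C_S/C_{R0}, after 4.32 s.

The intermediate concentration in a first-order A→B→C sequence is C_S = k₁C_{R0}(e^(−k₁t) − e^(−k₂t))/(k₂−k₁).
e^(−k₁t) = e^(−0.519×4.32) = e^(−2.242) = 0.1062; e^(−k₂t) = e^(−0.1905) = 0.8265.
C_S = 0.519×5.85/(0.0441−0.519) × (0.1062−0.8265) = (-6.393)×(-0.7203) = 4.605 mol/dm³.
Y_S = C_S/C_{R0} = 4.605/5.85 = 0.787.

0.787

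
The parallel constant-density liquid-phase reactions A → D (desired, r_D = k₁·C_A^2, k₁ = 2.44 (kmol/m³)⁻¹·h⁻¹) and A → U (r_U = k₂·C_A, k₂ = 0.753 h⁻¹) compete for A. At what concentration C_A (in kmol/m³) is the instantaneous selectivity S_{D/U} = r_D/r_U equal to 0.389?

0.120 kmol/m³

S_{D/U} = (k₁/k₂)·C_A ⇒ C_A = S·k₂/k₁.
= 0.389×0.753/2.44 = 0.120 kmol/m³.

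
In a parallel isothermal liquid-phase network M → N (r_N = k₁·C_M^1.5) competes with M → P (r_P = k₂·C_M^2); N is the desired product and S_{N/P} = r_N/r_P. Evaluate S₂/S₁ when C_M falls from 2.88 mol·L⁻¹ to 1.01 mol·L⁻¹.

1.69

S_{N/P} = (k₁/k₂)·C_M^-0.5, so S₂/S₁ = (C_{M,2}/C_{M,1})^-0.5.
= (1.01/2.88)^(-0.5) = (0.3507)^(-0.5) = 1.69.
Selectivity toward N rises as C_M falls — low-concentration operation is favoured.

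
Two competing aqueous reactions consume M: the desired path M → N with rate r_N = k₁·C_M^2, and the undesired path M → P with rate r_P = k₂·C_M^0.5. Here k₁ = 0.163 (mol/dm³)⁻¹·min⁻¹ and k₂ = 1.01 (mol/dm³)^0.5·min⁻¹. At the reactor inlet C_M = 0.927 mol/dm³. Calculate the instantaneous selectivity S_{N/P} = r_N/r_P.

0.144

S_{N/P} = r_N/r_P = (k₁·C_M^2)/(k₂·C_M^0.5) = (k₁/k₂)·C_M^1.5.
= (0.163×0.9270^2) / (1.01×0.9270^0.5) = 0.1401/0.9724 = 0.144.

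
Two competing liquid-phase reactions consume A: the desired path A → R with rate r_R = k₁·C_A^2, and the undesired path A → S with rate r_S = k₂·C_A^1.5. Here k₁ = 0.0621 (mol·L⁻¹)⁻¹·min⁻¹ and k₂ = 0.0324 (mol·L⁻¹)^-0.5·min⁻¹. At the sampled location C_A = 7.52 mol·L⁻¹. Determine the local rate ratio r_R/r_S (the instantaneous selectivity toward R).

S_{R/S} = r_R/r_S = (k₁·C_A^2)/(k₂·C_A^1.5) = (k₁/k₂)·C_A^0.5.
= (0.0621×7.520^2) / (0.0324×7.520^1.5) = 3.512/0.6681 = 5.26.
Since the desired path is higher order in A, keeping C_A high (PFR or concentrated feed) favours R.

5.26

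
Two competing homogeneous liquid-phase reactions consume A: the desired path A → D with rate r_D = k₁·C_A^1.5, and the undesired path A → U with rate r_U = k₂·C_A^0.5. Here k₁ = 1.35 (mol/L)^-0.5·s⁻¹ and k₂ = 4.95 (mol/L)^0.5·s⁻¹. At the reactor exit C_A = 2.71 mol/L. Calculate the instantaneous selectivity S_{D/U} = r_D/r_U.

S_{D/U} = r_D/r_U = (k₁·C_A^1.5)/(k₂·C_A^0.5) = (k₁/k₂)·C_A.
= (1.35×2.710^1.5) / (4.95×2.710^0.5) = 6.023/8.149 = 0.739.
Since the desired path is higher order in A, keeping C_A high (PFR or concentrated feed) favours D.

0.739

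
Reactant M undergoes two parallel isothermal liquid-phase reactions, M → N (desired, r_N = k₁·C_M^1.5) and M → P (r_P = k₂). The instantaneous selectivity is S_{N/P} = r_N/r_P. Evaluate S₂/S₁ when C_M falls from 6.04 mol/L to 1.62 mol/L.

0.139

S_{N/P} = (k₁/k₂)·C_M^1.5, so S₂/S₁ = (C_{M,2}/C_{M,1})^1.5.
= (1.62/6.04)^1.5 = (0.2682)^1.5 = 0.139.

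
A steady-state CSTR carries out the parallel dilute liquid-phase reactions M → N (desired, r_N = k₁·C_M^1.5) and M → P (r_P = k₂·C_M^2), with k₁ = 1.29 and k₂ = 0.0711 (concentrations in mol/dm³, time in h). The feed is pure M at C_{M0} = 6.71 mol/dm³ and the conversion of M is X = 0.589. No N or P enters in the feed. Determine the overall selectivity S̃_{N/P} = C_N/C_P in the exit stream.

10.9

Exit C_M = C_{M0}(1−X) = 6.71×0.411 = 2.758 mol/dm³.
A CSTR operates uniformly at the exit composition, giving r_N = 5.908 and r_P = 0.5408 (each k·C_M^n at C_M = 2.758).
Overall selectivity = C_N/C_P = r_Nτ/(r_Pτ) = r_N/r_P = 10.9.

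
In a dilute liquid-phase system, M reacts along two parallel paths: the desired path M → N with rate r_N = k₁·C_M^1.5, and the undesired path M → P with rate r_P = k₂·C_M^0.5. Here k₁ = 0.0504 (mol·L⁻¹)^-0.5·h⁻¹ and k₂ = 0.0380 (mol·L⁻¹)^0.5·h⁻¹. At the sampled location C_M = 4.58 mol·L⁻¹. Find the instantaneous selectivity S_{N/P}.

6.07

S_{N/P} = r_N/r_P = (k₁·C_M^1.5)/(k₂·C_M^0.5) = (k₁/k₂)·C_M.
= (0.0504×4.580^1.5) / (0.0380×4.580^0.5) = 0.4940/0.08132 = 6.07.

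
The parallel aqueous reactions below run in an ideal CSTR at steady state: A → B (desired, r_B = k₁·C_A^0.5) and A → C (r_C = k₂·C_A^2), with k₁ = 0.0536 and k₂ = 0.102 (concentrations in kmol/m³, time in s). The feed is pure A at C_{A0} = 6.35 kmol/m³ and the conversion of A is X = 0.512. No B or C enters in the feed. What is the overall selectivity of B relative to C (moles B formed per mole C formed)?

Exit C_A = C_{A0}(1−X) = 6.35×0.488 = 3.099 kmol/m³.
Rates in a CSTR are evaluated at the outlet concentration: r_B = 0.0536×3.099^0.5 = 0.09435, r_C = 0.102×3.099^2 = 0.9795.
Overall selectivity = C_B/C_C = r_Bτ/(r_Cτ) = r_B/r_C = 0.0963.

0.0963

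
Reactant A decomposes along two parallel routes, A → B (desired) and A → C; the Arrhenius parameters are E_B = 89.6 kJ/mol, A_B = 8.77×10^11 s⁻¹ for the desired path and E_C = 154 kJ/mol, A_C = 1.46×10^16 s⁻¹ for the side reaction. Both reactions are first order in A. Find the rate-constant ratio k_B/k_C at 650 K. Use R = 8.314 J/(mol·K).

9.00

Since both paths have the same order in A, the concentration cancels and S_{B/C} = k_B/k_C = (A_B/A_C)·exp[(E_C−E_B)/(RT)].
(E_C−E_B)/(RT) = (154−89.6)×10³/(8.314×650) = 64400/5404 = 11.92.
k_B/k_C = (8.77×10^11/1.46×10^16)·exp(11.92) = 6.007×10^-5 × 1.498×10^5 = 9.00.
Since E_B < E_C, lowering the temperature improves selectivity toward B.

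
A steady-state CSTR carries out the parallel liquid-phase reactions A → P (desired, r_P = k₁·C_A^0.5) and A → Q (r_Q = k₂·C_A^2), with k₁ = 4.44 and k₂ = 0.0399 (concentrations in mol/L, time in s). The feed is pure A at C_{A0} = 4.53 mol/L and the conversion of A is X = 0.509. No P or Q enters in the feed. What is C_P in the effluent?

2.24 mol/L

Exit C_A = C_{A0}(1−X) = 4.53×0.491 = 2.224 mol/L.
A CSTR operates uniformly at the exit composition, giving r_P = 6.622 and r_Q = 0.1974 (each k·C_A^n at C_A = 2.224).
Fraction of consumed A going to P: r_P/(r_P+r_Q) = 0.9711.
C_P = 0.9711·C_{A0}·X = 0.9711×4.53×0.509 = 2.24 mol/L.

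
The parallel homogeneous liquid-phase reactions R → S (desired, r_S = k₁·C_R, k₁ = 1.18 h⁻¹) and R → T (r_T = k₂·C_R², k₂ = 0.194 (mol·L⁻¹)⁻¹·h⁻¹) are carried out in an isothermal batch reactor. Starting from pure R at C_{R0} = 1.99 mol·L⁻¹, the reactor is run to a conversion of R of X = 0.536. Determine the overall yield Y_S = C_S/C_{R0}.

0.433

C_R = C_{R0}(1−X) = 0.9234 mol·L⁻¹.
Along a PFR/batch, dC_S/dC_R = −r_S/(r_S+r_T) = −k₁/(k₁+k₂·C_R).
Integrating from C_{R0} to C_R: C_S = (1.18/0.194)·ln[(1.18+0.194·1.99)/(1.18+0.194·0.923)] = 6.082·ln(1.566/1.359) = 0.8620 mol·L⁻¹.
Y_S = C_S/C_{R0} = 0.8620/1.99 = 0.433.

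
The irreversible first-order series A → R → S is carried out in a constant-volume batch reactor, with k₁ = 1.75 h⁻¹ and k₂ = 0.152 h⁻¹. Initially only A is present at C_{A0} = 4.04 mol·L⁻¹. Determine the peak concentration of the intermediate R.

3.20 mol·L⁻¹

Evaluating C_R at t_opt = ln(k₂/k₁)/(k₂−k₁) gives C_{R,max}/C_{A0} = (k₁/k₂)^[k₂/(k₂−k₁)].
= (1.75/0.152)^(0.152/(0.152−1.75)) = (11.51)^(-0.09512) = 0.7926.
C_{R,max} = 0.7926×4.04 = 3.20 mol·L⁻¹.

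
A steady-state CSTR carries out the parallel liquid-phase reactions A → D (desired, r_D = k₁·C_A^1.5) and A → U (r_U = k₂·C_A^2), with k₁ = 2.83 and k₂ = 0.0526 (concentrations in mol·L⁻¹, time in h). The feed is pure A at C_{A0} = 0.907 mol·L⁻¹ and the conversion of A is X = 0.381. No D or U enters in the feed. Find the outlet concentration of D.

0.341 mol·L⁻¹

Exit C_A = C_{A0}(1−X) = 0.907×0.619 = 0.5614 mol·L⁻¹.
Rates in a CSTR are evaluated at the outlet concentration: r_D = 2.83×0.5614^1.5 = 1.191, r_U = 0.0526×0.5614^2 = 0.01658.
Fraction of consumed A going to D: r_D/(r_D+r_U) = 0.9863.
C_D = 0.9863·C_{A0}·X = 0.9863×0.907×0.381 = 0.341 mol·L⁻¹.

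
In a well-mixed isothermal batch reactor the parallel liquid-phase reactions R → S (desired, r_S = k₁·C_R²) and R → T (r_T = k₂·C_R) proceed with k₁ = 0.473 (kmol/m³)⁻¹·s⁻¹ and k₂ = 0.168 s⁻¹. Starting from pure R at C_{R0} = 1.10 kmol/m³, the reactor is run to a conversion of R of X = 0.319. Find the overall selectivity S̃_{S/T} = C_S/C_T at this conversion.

2.58

C_R = C_{R0}(1−X) = 0.7491 kmol/m³.
Along a PFR/batch, dC_T/dC_R = −r_T/(r_S+r_T) = −k₂/(k₂+k₁·C_R).
Integrating from C_{R0} to C_R: C_T = (0.168/0.473)·ln[(0.168+0.473·1.10)/(0.168+0.473·0.749)] = 0.3552·ln(0.6883/0.5223) = 0.09801 kmol/m³.
Then C_S = (C_{R0}−C_R) − C_T = 0.3509 − 0.09801 = 0.2529 kmol/m³.
S̃_{S/T} = C_S/C_T = 0.2529/0.09801 = 2.58.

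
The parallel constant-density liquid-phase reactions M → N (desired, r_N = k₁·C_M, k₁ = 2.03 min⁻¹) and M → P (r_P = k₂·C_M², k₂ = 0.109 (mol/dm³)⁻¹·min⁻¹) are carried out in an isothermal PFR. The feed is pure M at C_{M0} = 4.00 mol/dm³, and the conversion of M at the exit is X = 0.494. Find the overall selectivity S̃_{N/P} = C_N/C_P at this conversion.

C_M = C_{M0}(1−X) = 2.024 mol/dm³.
Along a PFR/batch, dC_N/dC_M = −r_N/(r_N+r_P) = −k₁/(k₁+k₂·C_M).
Integrating from C_{M0} to C_M: C_N = (2.03/0.109)·ln[(2.03+0.109·4.00)/(2.03+0.109·2.02)] = 18.62·ln(2.466/2.251) = 1.702 mol/dm³.
C_P = (C_{M0}−C_M)−C_N = 0.2739 mol/dm³; S̃_{N/P} = 1.702/0.2739 = 6.21.

6.21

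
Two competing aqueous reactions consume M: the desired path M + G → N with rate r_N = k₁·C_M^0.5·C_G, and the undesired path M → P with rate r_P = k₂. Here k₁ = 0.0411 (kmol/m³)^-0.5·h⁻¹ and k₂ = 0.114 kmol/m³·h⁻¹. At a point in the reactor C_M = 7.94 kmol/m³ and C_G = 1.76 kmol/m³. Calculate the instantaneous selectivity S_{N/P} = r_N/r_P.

1.79

S_{N/P} = r_N/r_P = (k₁·C_M^0.5·C_G)/(k₂) = (k₁/k₂)·C_M^0.5·C_G.
= (0.0411×7.940^0.5×1.760) / (0.114) = 0.2038/0.1140 = 1.79.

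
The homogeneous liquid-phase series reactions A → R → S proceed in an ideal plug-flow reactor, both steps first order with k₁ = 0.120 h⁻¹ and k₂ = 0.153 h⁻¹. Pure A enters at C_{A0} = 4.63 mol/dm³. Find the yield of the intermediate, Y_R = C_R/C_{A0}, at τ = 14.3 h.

Solving the coupled first-order balances gives C_R(τ) = [k₁/(k₂−k₁)]·C_{A0}·(e^(−k₁τ) − e^(−k₂τ)).
e^(−k₁τ) = e^(−0.120×14.3) = e^(−1.716) = 0.1798; e^(−k₂τ) = e^(−2.188) = 0.1122.
C_R = 0.120×4.63/(0.153−0.120) × (0.1798−0.1122) = 16.84×0.06763 = 1.139 mol/dm³.
Y_R = C_R/C_{A0} = 1.139/4.63 = 0.246.

0.246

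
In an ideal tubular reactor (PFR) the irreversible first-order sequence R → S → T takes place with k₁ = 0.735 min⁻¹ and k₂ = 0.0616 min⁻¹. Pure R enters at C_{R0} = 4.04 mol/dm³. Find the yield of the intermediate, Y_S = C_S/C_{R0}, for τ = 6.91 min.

0.706

The intermediate concentration in a first-order A→B→C sequence is C_S = k₁C_{R0}(e^(−k₁τ) − e^(−k₂τ))/(k₂−k₁).
e^(−k₁τ) = e^(−0.735×6.91) = e^(−5.079) = 0.006227; e^(−k₂τ) = e^(−0.4257) = 0.6533.
C_S = 0.735×4.04/(0.0616−0.735) × (0.006227−0.6533) = (-4.410)×(-0.6471) = 2.853 mol/dm³.
Y_S = C_S/C_{R0} = 2.853/4.04 = 0.706.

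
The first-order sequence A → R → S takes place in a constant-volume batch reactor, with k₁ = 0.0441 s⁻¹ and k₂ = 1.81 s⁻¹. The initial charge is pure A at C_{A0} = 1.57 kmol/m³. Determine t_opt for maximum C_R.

For first-order series the maximum of C_R occurs at t_opt = ln(k₂/k₁)/(k₂−k₁).
= ln(1.81/0.0441)/(1.81−0.0441) = ln(41.04)/1.766 = 3.715/1.766 = 2.10 s.

2.10 s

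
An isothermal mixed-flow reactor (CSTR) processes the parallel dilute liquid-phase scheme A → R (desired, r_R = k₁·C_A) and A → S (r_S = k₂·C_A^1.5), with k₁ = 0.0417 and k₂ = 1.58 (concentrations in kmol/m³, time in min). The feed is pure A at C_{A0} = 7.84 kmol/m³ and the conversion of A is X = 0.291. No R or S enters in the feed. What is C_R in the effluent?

0.0253 kmol/m³

Exit C_A = C_{A0}(1−X) = 7.84×0.709 = 5.559 kmol/m³.
A CSTR operates uniformly at the exit composition, giving r_R = 0.2318 and r_S = 20.71 (each k·C_A^n at C_A = 5.559).
Fraction of consumed A going to R: r_R/(r_R+r_S) = 0.01107.
C_R = 0.01107·C_{A0}·X = 0.01107×7.84×0.291 = 0.0253 kmol/m³.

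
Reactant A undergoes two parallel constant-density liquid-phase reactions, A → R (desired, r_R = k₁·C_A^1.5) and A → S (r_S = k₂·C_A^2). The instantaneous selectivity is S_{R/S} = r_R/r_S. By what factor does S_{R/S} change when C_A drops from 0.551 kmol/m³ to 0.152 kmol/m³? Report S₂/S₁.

1.90

S_{R/S} = (k₁/k₂)·C_A^-0.5, so S₂/S₁ = (C_{A,2}/C_{A,1})^-0.5.
= (0.152/0.551)^(-0.5) = (0.2759)^(-0.5) = 1.90.
Selectivity toward R rises as C_A falls — low-concentration operation is favoured.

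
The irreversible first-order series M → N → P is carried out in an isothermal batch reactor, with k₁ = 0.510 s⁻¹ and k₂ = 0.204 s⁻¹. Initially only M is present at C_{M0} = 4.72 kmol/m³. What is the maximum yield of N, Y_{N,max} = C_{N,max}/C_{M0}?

0.543

Evaluating C_N at t_opt = ln(k₂/k₁)/(k₂−k₁) gives C_{N,max}/C_{M0} = (k₁/k₂)^[k₂/(k₂−k₁)].
= (0.510/0.204)^(0.204/(0.204−0.510)) = (2.500)^(-0.6667) = 0.5429.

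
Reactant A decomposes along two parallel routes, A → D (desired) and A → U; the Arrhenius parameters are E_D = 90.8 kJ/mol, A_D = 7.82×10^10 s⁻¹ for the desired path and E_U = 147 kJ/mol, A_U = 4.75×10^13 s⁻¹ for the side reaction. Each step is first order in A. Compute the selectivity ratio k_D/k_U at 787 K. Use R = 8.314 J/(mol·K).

Since both paths have the same order in A, the concentration cancels and S_{D/U} = k_D/k_U = (A_D/A_U)·exp[(E_U−E_D)/(RT)].
(E_U−E_D)/(RT) = (147−90.8)×10³/(8.314×787) = 56200/6543 = 8.589.
k_D/k_U = (7.82×10^10/4.75×10^13)·exp(8.589) = 0.001646 × 5373 = 8.85.

8.85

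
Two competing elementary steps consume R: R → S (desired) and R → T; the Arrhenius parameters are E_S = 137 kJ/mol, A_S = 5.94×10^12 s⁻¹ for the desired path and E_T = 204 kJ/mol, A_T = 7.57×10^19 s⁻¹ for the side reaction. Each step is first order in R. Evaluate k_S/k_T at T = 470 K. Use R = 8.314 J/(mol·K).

2.19

With equal orders, S_{S/T} = k_S/k_T = (A_S/A_T)·exp[(E_T−E_S)/(RT)].
(E_T−E_S)/(RT) = (204−137)×10³/(8.314×470) = 67000/3908 = 17.15.
k_S/k_T = (5.94×10^12/7.57×10^19)·exp(17.15) = 7.847×10^-8 × 2.796×10^7 = 2.19.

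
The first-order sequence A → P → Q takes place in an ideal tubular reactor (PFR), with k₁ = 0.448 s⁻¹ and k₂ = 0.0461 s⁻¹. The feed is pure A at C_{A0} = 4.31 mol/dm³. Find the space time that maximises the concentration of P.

For first-order series the maximum of C_P occurs at τ_opt = ln(k₂/k₁)/(k₂−k₁).
= ln(0.0461/0.448)/(0.0461−0.448) = ln(0.1029)/-0.4019 = -2.274/-0.4019 = 5.66 s.

5.66 s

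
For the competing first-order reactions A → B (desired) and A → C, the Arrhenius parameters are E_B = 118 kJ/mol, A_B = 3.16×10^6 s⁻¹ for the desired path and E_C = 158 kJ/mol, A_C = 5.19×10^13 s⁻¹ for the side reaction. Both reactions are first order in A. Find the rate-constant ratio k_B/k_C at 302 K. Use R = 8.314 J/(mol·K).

k_B/k_C = (A_B/A_C)·exp[−(E_B−E_C)/(RT)] = (A_B/A_C)·exp[(E_C−E_B)/(RT)].
(E_C−E_B)/(RT) = (158−118)×10³/(8.314×302) = 40000/2511 = 15.93.
k_B/k_C = (3.16×10^6/5.19×10^13)·exp(15.93) = 6.089×10^-8 × 8.294×10^6 = 0.505.
Since E_B < E_C, lowering the temperature improves selectivity toward B.

0.505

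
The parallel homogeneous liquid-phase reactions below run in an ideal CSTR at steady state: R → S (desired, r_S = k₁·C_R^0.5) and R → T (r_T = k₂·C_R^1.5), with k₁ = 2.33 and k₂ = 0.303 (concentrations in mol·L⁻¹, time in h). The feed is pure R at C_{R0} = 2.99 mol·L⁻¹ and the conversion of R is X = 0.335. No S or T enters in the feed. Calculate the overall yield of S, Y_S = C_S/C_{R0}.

0.266

Exit C_R = C_{R0}(1−X) = 2.99×0.665 = 1.988 mol·L⁻¹.
A CSTR operates uniformly at the exit composition, giving r_S = 3.286 and r_T = 0.8495 (each k·C_R^n at C_R = 1.988).
Fraction of consumed R going to S: r_S/(r_S+r_T) = 0.7946.
C_S = 0.7946·C_{R0}·X = 0.7946×2.99×0.335 = 0.796 mol·L⁻¹; Y_S = C_S/C_{R0} = 0.266.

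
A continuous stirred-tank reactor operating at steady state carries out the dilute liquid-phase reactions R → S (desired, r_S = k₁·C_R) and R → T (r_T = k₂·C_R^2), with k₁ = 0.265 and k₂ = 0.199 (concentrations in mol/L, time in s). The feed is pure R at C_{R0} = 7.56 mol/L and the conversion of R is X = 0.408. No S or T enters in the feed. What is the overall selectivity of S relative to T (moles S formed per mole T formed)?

0.298

Exit C_R = C_{R0}(1−X) = 7.56×0.592 = 4.476 mol/L.
Rates in a CSTR are evaluated at the outlet concentration: r_S = 0.265×4.476 = 1.186, r_T = 0.199×4.476^2 = 3.986.
Overall selectivity = C_S/C_T = r_Sτ/(r_Tτ) = r_S/r_T = 0.298.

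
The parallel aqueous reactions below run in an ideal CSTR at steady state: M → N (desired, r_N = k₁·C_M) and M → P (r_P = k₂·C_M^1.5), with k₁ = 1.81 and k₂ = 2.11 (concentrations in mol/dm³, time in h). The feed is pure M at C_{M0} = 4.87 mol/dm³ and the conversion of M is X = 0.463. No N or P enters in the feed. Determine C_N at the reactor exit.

Exit C_M = C_{M0}(1−X) = 4.87×0.537 = 2.615 mol/dm³.
In a CSTR the entire volume is at exit conditions, so r_N = 1.81×2.615 = 4.733 and r_P = 2.11×2.615^1.5 = 8.924.
Fraction of consumed M going to N: r_N/(r_N+r_P) = 0.3466.
C_N = 0.3466·C_{M0}·X = 0.3466×4.87×0.463 = 0.782 mol/dm³.

0.782 mol/dm³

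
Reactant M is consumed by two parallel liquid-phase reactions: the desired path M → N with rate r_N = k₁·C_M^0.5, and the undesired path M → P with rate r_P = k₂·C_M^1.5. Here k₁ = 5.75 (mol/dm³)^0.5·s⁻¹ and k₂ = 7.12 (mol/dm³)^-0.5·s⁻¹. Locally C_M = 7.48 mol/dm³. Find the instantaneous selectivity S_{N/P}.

0.108

S_{N/P} = r_N/r_P = (k₁·C_M^0.5)/(k₂·C_M^1.5) = (k₁/k₂)·C_M⁻¹.
= (5.75×7.480^0.5) / (7.12×7.480^1.5) = 15.73/145.7 = 0.108.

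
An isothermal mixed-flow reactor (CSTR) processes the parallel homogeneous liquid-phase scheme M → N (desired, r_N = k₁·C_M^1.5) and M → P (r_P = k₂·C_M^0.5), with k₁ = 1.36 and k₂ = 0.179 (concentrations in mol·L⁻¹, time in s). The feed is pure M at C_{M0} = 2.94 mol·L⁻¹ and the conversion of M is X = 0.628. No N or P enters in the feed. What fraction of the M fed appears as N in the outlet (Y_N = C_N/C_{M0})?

0.561

Exit C_M = C_{M0}(1−X) = 2.94×0.372 = 1.094 mol·L⁻¹.
Rates in a CSTR are evaluated at the outlet concentration: r_N = 1.36×1.094^1.5 = 1.556, r_P = 0.179×1.094^0.5 = 0.1872.
Fraction of consumed M going to N: r_N/(r_N+r_P) = 0.8926.
C_N = 0.8926·C_{M0}·X = 0.8926×2.94×0.628 = 1.65 mol·L⁻¹; Y_N = C_N/C_{M0} = 0.561.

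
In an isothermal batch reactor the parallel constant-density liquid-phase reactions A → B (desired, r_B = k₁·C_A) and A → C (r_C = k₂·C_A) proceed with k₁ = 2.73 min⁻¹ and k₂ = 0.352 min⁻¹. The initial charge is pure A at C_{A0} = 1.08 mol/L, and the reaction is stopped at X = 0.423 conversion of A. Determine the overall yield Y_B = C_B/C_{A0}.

C_A = C_{A0}(1−X) = 0.6232 mol/L.
Both paths are first order in A, so the instantaneous fraction to B is constant: dC_B/d(−C_A) = k₁/(k₁+k₂) = 0.8858.
C_B = 0.8858·(C_{A0}−C_A) = 0.8858×0.4568 = 0.405 mol/L.
Y_B = C_B/C_{A0} = 0.4047/1.08 = 0.375.

0.375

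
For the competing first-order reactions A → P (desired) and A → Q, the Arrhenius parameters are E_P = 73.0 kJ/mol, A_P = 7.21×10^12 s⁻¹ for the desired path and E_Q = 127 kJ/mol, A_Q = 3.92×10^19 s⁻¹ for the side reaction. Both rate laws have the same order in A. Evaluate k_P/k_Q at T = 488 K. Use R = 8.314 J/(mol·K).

0.111

Since both paths have the same order in A, the concentration cancels and S_{P/Q} = k_P/k_Q = (A_P/A_Q)·exp[(E_Q−E_P)/(RT)].
(E_Q−E_P)/(RT) = (127−73.0)×10³/(8.314×488) = 54000/4057 = 13.31.
k_P/k_Q = (7.21×10^12/3.92×10^19)·exp(13.31) = 1.839×10^-7 × 6.029×10^5 = 0.111.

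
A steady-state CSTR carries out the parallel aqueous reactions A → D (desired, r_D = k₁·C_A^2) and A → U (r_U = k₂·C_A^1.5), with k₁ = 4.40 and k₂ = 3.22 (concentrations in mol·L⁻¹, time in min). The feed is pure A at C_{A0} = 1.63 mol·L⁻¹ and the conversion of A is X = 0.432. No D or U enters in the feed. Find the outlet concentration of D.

0.400 mol·L⁻¹

Exit C_A = C_{A0}(1−X) = 1.63×0.568 = 0.9258 mol·L⁻¹.
A CSTR operates uniformly at the exit composition, giving r_D = 3.772 and r_U = 2.869 (each k·C_A^n at C_A = 0.9258).
Fraction of consumed A going to D: r_D/(r_D+r_U) = 0.5680.
C_D = 0.5680·C_{A0}·X = 0.5680×1.63×0.432 = 0.400 mol·L⁻¹.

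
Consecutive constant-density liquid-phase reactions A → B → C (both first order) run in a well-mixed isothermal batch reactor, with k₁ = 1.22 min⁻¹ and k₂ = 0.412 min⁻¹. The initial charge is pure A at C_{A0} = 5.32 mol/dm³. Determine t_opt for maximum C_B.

1.34 min

Setting dC_B/dt = 0 gives t_opt = ln(k₂/k₁)/(k₂−k₁).
= ln(0.412/1.22)/(0.412−1.22) = ln(0.3377)/-0.8080 = -1.086/-0.8080 = 1.34 min.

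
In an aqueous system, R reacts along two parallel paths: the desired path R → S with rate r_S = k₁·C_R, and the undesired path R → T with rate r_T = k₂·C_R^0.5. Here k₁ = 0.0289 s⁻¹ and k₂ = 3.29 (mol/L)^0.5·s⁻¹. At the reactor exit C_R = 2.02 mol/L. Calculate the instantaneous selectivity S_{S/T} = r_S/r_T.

S_{S/T} = r_S/r_T = (k₁·C_R)/(k₂·C_R^0.5) = (k₁/k₂)·C_R^0.5.
= (0.0289×2.020) / (3.29×2.020^0.5) = 0.05838/4.676 = 0.0125.

0.0125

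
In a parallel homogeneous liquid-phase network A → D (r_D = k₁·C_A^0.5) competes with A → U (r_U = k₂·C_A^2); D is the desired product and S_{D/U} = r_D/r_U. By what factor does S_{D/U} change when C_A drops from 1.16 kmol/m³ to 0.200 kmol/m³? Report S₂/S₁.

S_{D/U} = (k₁/k₂)·C_A^-1.5, so S₂/S₁ = (C_{A,2}/C_{A,1})^-1.5.
= (0.200/1.16)^(-1.5) = (0.1724)^(-1.5) = 14.0.
Selectivity toward D rises as C_A falls — low-concentration operation is favoured.

14.0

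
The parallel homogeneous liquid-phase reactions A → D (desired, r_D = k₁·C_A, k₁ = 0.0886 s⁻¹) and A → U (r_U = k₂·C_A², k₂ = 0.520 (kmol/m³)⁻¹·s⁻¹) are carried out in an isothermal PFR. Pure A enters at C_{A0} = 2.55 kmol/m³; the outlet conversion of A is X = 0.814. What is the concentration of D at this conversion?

0.245 kmol/m³

C_A = C_{A0}(1−X) = 0.4743 kmol/m³.
Along a PFR/batch, dC_D/dC_A = −r_D/(r_D+r_U) = −k₁/(k₁+k₂·C_A).
Integrating from C_{A0} to C_A: C_D = (0.0886/0.520)·ln[(0.0886+0.520·2.55)/(0.0886+0.520·0.474)] = 0.1704·ln(1.415/0.3352) = 0.2453 kmol/m³.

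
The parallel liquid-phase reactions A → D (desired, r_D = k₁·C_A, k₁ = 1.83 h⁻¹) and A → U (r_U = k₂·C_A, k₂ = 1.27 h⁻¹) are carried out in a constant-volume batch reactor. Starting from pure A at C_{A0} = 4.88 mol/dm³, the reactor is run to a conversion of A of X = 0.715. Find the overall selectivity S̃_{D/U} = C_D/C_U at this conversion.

1.44

C_A = C_{A0}(1−X) = 1.391 mol/dm³.
Both paths are first order in A, so the instantaneous fraction to D is constant: dC_D/d(−C_A) = k₁/(k₁+k₂) = 0.5903.
C_D = 0.5903·(C_{A0}−C_A) = 0.5903×3.489 = 2.06 mol/dm³.
C_U = (C_{A0}−C_A)−C_D = 1.429 mol/dm³; S̃_{D/U} = 2.060/1.429 = 1.44.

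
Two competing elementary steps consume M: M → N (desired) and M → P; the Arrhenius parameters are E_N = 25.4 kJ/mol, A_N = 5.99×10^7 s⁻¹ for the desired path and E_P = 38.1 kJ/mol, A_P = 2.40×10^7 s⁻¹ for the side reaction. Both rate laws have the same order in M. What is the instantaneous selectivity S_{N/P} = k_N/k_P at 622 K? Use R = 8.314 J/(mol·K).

k_N/k_P = (A_N/A_P)·exp[−(E_N−E_P)/(RT)] = (A_N/A_P)·exp[(E_P−E_N)/(RT)].
(E_P−E_N)/(RT) = (38.1−25.4)×10³/(8.314×622) = 12700/5171 = 2.456.
k_N/k_P = (5.99×10^7/2.40×10^7)·exp(2.456) = 2.496 × 11.66 = 29.1.
Since E_N < E_P, lowering the temperature improves selectivity toward N.

29.1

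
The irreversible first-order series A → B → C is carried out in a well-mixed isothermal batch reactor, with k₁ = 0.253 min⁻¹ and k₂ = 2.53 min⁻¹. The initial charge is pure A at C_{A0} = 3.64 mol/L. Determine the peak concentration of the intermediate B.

0.282 mol/L

For a first-order series the maximum intermediate yield is C_{B,max}/C_{A0} = (k₁/k₂)^[k₂/(k₂−k₁)].
= (0.253/2.53)^(2.53/(2.53−0.253)) = (0.1000)^(1.111) = 0.07743.
C_{B,max} = 0.07743×3.64 = 0.282 mol/L.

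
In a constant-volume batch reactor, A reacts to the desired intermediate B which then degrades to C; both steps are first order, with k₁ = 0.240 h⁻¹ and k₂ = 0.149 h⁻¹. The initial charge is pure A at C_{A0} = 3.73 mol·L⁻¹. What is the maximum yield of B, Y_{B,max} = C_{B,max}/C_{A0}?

Evaluating C_B at t_opt = ln(k₂/k₁)/(k₂−k₁) gives C_{B,max}/C_{A0} = (k₁/k₂)^[k₂/(k₂−k₁)].
= (0.240/0.149)^(0.149/(0.149−0.240)) = (1.611)^(-1.637) = 0.4582.

0.458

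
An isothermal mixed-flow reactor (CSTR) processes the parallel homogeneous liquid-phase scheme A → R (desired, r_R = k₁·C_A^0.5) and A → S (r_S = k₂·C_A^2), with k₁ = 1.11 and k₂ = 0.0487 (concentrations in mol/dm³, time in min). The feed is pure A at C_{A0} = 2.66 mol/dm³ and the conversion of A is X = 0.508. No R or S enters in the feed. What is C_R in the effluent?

1.27 mol/dm³

Exit C_A = C_{A0}(1−X) = 2.66×0.492 = 1.309 mol/dm³.
In a CSTR the entire volume is at exit conditions, so r_R = 1.11×1.309^0.5 = 1.270 and r_S = 0.0487×1.309^2 = 0.08341.
Fraction of consumed A going to R: r_R/(r_R+r_S) = 0.9384.
C_R = 0.9384·C_{A0}·X = 0.9384×2.66×0.508 = 1.27 mol/dm³.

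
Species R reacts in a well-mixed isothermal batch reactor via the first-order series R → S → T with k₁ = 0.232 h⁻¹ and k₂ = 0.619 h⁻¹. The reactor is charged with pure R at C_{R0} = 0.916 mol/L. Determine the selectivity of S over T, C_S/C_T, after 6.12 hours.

0.210

For first-order series with pure R initially, C_S(t) = k₁C_{R0}/(k₂−k₁)·(e^(−k₁t) − e^(−k₂t)).
e^(−k₁t) = e^(−0.232×6.12) = e^(−1.420) = 0.2418; e^(−k₂t) = e^(−3.788) = 0.02263.
C_S = 0.232×0.916/(0.619−0.232) × (0.2418−0.02263) = 0.5491×0.2191 = 0.1203 mol/L.
C_R = C_{R0}e^(−k₁t) = 0.2214 mol/L, so C_T = C_{R0}−C_R−C_S = 0.5742 mol/L; C_S/C_T = 0.210.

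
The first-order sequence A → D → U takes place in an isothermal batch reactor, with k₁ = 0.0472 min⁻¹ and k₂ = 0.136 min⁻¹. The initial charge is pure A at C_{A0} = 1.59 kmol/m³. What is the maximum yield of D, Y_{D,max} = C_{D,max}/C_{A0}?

0.198

For a first-order series the maximum intermediate yield is C_{D,max}/C_{A0} = (k₁/k₂)^[k₂/(k₂−k₁)].
= (0.0472/0.136)^(0.136/(0.136−0.0472)) = (0.3471)^(1.532) = 0.1977.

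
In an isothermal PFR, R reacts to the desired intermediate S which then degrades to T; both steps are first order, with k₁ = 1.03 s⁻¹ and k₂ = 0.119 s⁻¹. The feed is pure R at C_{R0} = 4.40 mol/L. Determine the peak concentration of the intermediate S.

3.32 mol/L

At the optimum, C_{S,max}/C_{R0} = (k₁/k₂)^[k₂/(k₂−k₁)].
= (1.03/0.119)^(0.119/(0.119−1.03)) = (8.655)^(-0.1306) = 0.7543.
C_{S,max} = 0.7543×4.40 = 3.32 mol/L.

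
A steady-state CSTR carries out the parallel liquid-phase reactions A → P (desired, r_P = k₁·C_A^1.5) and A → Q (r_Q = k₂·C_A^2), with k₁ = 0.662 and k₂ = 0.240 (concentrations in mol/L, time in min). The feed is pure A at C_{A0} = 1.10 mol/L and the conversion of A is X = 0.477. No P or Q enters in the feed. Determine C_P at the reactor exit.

Exit C_A = C_{A0}(1−X) = 1.10×0.523 = 0.5753 mol/L.
In a CSTR the entire volume is at exit conditions, so r_P = 0.662×0.5753^1.5 = 0.2889 and r_Q = 0.240×0.5753^2 = 0.07943.
Fraction of consumed A going to P: r_P/(r_P+r_Q) = 0.7843.
C_P = 0.7843·C_{A0}·X = 0.7843×1.10×0.477 = 0.412 mol/L.

0.412 mol/L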